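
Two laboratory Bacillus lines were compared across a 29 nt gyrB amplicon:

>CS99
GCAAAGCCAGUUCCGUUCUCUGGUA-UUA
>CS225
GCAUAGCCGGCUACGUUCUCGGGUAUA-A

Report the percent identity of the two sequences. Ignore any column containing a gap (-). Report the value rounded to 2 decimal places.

77.78%

Excluding the 2 gap columns leaves 27 comparable sites.
Differing sites — 4:A/U; 9:A/G; 11:U/C; 13:C/A; 21:U/G; 27:U/A.
21 of the 27 comparable sites match, so the percent identity is 21/27 × 100 = 77.78%.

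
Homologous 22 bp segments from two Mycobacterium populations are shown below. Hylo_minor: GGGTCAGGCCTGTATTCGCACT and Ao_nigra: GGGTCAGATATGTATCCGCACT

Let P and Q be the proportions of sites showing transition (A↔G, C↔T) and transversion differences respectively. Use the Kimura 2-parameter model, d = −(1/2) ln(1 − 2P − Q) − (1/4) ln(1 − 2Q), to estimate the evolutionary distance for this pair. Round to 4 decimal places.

0.2153

Mismatches occur at site 8 (G/A, transition), site 9 (C/T, transition), site 10 (C/A, transversion), site 16 (T/C, transition).
Of the 4 differences, 3 transitions and 1 transversion over 22 sites: P = 3/22 = 0.136364, Q = 1/22 = 0.045455.
d = −0.5·ln(0.681817) − 0.25·ln(0.909090) = −0.5·(-0.382994) − 0.25·(-0.095311) = 0.2153.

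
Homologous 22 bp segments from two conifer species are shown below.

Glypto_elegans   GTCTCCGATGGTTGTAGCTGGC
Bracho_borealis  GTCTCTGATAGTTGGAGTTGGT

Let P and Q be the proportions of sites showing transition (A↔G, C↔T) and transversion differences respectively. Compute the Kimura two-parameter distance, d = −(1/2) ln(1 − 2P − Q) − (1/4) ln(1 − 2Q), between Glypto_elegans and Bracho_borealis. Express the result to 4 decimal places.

0.2869

The sequences differ at positions 6 (C/T, transition), 10 (G/A, transition), 15 (T/G, transversion), 18 (C/T, transition), 22 (C/T, transition).
Of the 5 differences, 4 transitions and 1 transversion over 22 sites: P = 4/22 = 0.181818, Q = 1/22 = 0.045455.
d = −0.5·ln(0.590909) − 0.25·ln(0.909090) = −0.5·(-0.526093) − 0.25·(-0.095311) = 0.2869.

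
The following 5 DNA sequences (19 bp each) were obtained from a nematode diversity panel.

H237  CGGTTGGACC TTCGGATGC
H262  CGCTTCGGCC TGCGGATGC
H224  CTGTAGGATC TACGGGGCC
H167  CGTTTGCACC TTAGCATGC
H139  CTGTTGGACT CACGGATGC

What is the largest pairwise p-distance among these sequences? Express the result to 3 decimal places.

Pairwise Hamming distances:
  H237 vs H262: 4
  H237 vs H224: 7
  H237 vs H167: 4
  H237 vs H139: 4
  H262 vs H224: 10
  H262 vs H167: 7
  H262 vs H139: 7
  H224 vs H167: 11
  H224 vs H139: 7
  H167 vs H139: 8
The largest is 11 mismatches, between H224 and H167; p = 11/19 = 0.579.

0.579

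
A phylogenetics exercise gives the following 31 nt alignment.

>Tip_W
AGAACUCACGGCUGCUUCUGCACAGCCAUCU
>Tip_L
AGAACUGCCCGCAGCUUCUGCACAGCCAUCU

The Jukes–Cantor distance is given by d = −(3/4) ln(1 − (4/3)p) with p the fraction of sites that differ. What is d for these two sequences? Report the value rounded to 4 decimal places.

Differing sites — 7:C/G; 8:A/C; 10:G/C; 13:U/A.
p = 4/31 = 0.129032.
d = −0.75 · ln(1 − (4/3)·0.129032) = −0.75 · ln(0.827957) = −0.75 · (-0.188794) = 0.1416.

0.1416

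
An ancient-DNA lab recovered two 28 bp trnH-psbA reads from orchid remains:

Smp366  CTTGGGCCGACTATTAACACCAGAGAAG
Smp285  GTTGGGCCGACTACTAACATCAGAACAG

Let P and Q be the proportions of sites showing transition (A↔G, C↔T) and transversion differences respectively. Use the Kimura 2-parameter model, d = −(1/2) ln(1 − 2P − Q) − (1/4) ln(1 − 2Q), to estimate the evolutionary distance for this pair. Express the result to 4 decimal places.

Mismatches occur at site 1 (C↔G, transversion), site 14 (T↔C, transition), site 20 (C↔T, transition), site 25 (G↔A, transition), site 26 (A↔C, transversion).
Of the 5 differences, 3 transitions and 2 transversions over 28 sites: P = 3/28 = 0.107143, Q = 2/28 = 0.071429.
d = −0.5·ln(0.714285) − 0.25·ln(0.857142) = −0.5·(-0.336473) − 0.25·(-0.154152) = 0.2068.

0.2068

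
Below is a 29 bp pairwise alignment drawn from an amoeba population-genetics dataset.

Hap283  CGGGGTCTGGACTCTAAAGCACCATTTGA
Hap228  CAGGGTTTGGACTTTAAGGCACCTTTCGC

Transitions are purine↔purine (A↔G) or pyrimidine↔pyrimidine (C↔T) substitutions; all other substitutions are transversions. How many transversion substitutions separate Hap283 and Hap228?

2

Differing sites — 2:G/A (Ti); 7:C/T (Ti); 14:C/T (Ti); 18:A/G (Ti); 24:A/T (Tv); 27:T/C (Ti); 29:A/C (Tv).
Of the 7 differences, 5 transitions and 2 transversions, so the answer is 2.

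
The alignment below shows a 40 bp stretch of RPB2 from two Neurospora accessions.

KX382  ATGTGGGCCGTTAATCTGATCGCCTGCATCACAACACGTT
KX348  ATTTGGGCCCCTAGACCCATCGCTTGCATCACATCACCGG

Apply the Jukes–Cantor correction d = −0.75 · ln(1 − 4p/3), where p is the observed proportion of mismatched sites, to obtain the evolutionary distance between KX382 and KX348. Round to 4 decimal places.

0.3831

The sequences differ at positions 3 (G/T), 10 (G/C), 11 (T/C), 14 (A/G), 15 (T/A), 17 (T/C), 18 (G/C), 24 (C/T), 34 (A/T), 38 (G/C), 39 (T/G), 40 (T/G).
p = 12/40 = 0.300000.
d = −0.75 · ln(1 − (4/3)·0.300000) = −0.75 · ln(0.600000) = −0.75 · (-0.510826) = 0.3831.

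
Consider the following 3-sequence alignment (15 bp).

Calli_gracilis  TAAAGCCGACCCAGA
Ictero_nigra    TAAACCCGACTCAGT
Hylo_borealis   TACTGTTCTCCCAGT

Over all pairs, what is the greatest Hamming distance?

8

Pairwise Hamming distances:
  Calli_gracilis vs Ictero_nigra: 3
  Calli_gracilis vs Hylo_borealis: 7
  Ictero_nigra vs Hylo_borealis: 8
The largest is 8, between Ictero_nigra and Hylo_borealis.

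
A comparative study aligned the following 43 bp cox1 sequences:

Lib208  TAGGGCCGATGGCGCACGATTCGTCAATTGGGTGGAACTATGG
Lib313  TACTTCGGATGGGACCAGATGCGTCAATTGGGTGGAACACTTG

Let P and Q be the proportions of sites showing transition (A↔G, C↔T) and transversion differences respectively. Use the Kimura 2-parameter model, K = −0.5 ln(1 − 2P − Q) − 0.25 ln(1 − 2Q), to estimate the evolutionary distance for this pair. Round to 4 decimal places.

Mismatches occur at site 3 (G↔C, transversion), site 4 (G↔T, transversion), site 5 (G↔T, transversion), site 7 (C↔G, transversion), site 13 (C↔G, transversion), site 14 (G↔A, transition), site 16 (A↔C, transversion), site 17 (C↔A, transversion), site 21 (T↔G, transversion), site 39 (T↔A, transversion), site 40 (A↔C, transversion), site 42 (G↔T, transversion).
Of the 12 differences, 1 transition and 11 transversions over 43 sites: P = 1/43 = 0.023256, Q = 11/43 = 0.255814.
d = −0.5·ln(0.697674) − 0.25·ln(0.488372) = −0.5·(-0.360003) − 0.25·(-0.716678) = 0.3592.

0.3592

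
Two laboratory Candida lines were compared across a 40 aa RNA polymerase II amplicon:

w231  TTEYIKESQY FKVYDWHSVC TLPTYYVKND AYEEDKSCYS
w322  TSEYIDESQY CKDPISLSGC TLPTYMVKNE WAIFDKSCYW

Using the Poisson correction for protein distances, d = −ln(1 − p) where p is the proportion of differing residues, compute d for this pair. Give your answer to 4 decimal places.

0.5108

The sequences differ at positions 2 (T/S), 6 (K/D), 11 (F/C), 13 (V/D), 14 (Y/P), 15 (D/I), 16 (W/S), 17 (H/L), 19 (V/G), 26 (Y/M), 30 (D/E), 31 (A/W), 32 (Y/A), 33 (E/I), 34 (E/F), 40 (S/W).
p = 16/40 = 0.400000.
d = −ln(1 − 0.400000) = −ln(0.600000) = 0.5108.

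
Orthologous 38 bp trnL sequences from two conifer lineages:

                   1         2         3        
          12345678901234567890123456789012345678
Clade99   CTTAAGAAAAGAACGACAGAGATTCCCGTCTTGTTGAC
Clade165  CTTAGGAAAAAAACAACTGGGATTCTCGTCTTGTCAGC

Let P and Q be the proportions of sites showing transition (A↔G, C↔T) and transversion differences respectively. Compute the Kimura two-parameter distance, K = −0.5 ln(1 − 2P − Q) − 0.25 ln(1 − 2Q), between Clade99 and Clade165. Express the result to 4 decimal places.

Differing sites — 5:A/G (Ti); 11:G/A (Ti); 15:G/A (Ti); 18:A/T (Tv); 20:A/G (Ti); 26:C/T (Ti); 35:T/C (Ti); 36:G/A (Ti); 37:A/G (Ti).
Of the 9 differences, 8 transitions and 1 transversion over 38 sites: P = 8/38 = 0.210526, Q = 1/38 = 0.026316.
d = −0.5·ln(0.552632) − 0.25·ln(0.947368) = −0.5·(-0.593063) − 0.25·(-0.054068) = 0.3100.

0.3100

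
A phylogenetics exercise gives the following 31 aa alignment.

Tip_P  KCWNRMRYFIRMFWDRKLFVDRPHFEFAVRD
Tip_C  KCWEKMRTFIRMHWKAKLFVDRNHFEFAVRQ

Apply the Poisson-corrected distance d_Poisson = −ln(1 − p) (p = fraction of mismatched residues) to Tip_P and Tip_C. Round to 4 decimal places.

0.2985

Mismatches occur at site 4 (N↔E), site 5 (R↔K), site 8 (Y↔T), site 13 (F↔H), site 15 (D↔K), site 16 (R↔A), site 23 (P↔N), site 31 (D↔Q).
p = 8/31 = 0.258065.
d = −ln(1 − 0.258065) = −ln(0.741935) = 0.2985.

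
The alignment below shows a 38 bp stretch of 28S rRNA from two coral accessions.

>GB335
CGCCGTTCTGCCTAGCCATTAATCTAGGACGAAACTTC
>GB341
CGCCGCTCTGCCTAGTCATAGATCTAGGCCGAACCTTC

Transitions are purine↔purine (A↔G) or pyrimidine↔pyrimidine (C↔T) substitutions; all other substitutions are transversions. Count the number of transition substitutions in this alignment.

3

Differing sites — 6:T/C (Ti); 16:C/T (Ti); 20:T/A (Tv); 21:A/G (Ti); 29:A/C (Tv); 34:A/C (Tv).
Of the 6 differences, 3 transitions and 3 transversions, so the answer is 3.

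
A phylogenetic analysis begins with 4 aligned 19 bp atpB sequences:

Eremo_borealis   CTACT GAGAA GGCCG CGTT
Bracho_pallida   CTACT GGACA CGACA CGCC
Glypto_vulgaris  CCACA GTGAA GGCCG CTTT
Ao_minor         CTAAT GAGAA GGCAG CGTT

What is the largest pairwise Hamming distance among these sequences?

11

Pairwise Hamming distances:
  Eremo_borealis vs Bracho_pallida: 8
  Eremo_borealis vs Glypto_vulgaris: 4
  Eremo_borealis vs Ao_minor: 2
  Bracho_pallida vs Glypto_vulgaris: 11
  Bracho_pallida vs Ao_minor: 10
  Glypto_vulgaris vs Ao_minor: 6
The largest is 11, between Bracho_pallida and Glypto_vulgaris.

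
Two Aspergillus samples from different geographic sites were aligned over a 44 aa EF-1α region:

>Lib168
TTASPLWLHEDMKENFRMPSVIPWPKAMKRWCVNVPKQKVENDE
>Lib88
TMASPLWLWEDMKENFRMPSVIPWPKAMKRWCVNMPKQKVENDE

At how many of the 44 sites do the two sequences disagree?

The sequences differ at positions 2 (T/M), 9 (H/W), 35 (V/M).
That gives 3 mismatches out of 44 aligned sites, so the Hamming distance is 3.

3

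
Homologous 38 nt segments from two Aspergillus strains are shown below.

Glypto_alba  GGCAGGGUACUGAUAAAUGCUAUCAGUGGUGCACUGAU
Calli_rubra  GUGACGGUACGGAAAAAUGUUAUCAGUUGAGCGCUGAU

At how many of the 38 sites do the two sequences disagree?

9

Differing sites — 2:G/U; 3:C/G; 5:G/C; 11:U/G; 14:U/A; 20:C/U; 28:G/U; 30:U/A; 33:A/G.
That gives 9 mismatches out of 38 aligned sites, so the Hamming distance is 9.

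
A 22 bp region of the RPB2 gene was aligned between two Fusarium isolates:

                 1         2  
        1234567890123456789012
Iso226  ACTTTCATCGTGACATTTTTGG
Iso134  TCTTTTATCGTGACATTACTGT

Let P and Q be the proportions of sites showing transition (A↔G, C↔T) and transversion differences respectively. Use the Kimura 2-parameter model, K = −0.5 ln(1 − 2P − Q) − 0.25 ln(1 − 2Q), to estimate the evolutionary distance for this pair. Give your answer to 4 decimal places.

Differing sites — 1:A/T (Tv); 6:C/T (Ti); 18:T/A (Tv); 19:T/C (Ti); 22:G/T (Tv).
Of the 5 differences, 2 transitions and 3 transversions over 22 sites: P = 2/22 = 0.090909, Q = 3/22 = 0.136364.
d = −0.5·ln(0.681818) − 0.25·ln(0.727272) = −0.5·(-0.382993) − 0.25·(-0.318455) = 0.2711.

0.2711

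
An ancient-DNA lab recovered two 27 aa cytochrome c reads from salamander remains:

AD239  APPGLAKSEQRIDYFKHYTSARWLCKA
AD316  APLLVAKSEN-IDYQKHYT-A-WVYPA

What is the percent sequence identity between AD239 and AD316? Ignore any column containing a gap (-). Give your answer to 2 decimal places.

Excluding the 3 gap columns leaves 24 comparable sites.
The sequences differ at positions 3 (P/L), 4 (G/L), 5 (L/V), 10 (Q/N), 15 (F/Q), 24 (L/V), 25 (C/Y), 26 (K/P).
16 of the 24 comparable sites match, so the percent identity is 16/24 × 100 = 66.67%.

66.67%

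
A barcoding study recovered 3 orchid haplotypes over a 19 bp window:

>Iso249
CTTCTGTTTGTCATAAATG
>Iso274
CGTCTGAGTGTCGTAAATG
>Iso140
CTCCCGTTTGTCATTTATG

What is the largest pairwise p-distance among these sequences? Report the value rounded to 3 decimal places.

0.421

Pairwise Hamming distances:
  Iso249 vs Iso274: 4
  Iso249 vs Iso140: 4
  Iso274 vs Iso140: 8
The largest is 8 mismatches, between Iso274 and Iso140; p = 8/19 = 0.421.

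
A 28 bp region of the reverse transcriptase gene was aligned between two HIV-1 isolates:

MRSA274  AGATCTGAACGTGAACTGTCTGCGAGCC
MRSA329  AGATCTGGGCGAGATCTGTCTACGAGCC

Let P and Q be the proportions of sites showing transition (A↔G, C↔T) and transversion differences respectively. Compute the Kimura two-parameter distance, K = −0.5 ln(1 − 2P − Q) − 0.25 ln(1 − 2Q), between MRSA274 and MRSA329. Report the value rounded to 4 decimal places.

0.2068

Differing sites — 8:A/G (Ti); 9:A/G (Ti); 12:T/A (Tv); 15:A/T (Tv); 22:G/A (Ti).
Of the 5 differences, 3 transitions and 2 transversions over 28 sites: P = 3/28 = 0.107143, Q = 2/28 = 0.071429.
d = −0.5·ln(0.714285) − 0.25·ln(0.857142) = −0.5·(-0.336473) − 0.25·(-0.154152) = 0.2068.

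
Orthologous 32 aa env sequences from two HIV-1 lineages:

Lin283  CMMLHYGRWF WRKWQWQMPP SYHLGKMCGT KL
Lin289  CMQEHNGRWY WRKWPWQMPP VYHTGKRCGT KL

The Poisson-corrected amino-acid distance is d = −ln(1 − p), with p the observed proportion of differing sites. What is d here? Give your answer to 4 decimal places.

Mismatches occur at site 3 (M↔Q), site 4 (L↔E), site 6 (Y↔N), site 10 (F↔Y), site 15 (Q↔P), site 21 (S↔V), site 24 (L↔T), site 27 (M↔R).
p = 8/32 = 0.250000.
d = −ln(1 − 0.250000) = −ln(0.750000) = 0.2877.

0.2877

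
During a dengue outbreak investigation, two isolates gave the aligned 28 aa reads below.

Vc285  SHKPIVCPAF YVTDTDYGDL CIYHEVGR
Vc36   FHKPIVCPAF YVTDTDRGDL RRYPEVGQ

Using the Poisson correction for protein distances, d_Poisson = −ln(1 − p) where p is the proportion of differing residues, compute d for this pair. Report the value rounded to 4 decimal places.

Differing sites — 1:S/F; 17:Y/R; 21:C/R; 22:I/R; 24:H/P; 28:R/Q.
p = 6/28 = 0.214286.
d = −ln(1 − 0.214286) = −ln(0.785714) = 0.2412.

0.2412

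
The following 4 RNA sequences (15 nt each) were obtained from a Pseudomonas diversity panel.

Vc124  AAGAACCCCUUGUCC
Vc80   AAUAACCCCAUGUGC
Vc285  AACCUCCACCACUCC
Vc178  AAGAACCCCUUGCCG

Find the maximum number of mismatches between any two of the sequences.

9

Pairwise Hamming distances:
  Vc124 vs Vc80: 3
  Vc124 vs Vc285: 7
  Vc124 vs Vc178: 2
  Vc80 vs Vc285: 8
  Vc80 vs Vc178: 5
  Vc285 vs Vc178: 9
The largest is 9, between Vc285 and Vc178.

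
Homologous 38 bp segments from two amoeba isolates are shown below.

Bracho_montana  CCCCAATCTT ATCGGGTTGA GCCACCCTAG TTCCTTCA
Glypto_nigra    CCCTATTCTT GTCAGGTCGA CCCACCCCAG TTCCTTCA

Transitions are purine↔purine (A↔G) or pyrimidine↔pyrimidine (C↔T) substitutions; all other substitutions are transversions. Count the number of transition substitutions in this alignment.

5

Mismatches occur at site 4 (C→T, transition), site 6 (A→T, transversion), site 11 (A→G, transition), site 14 (G→A, transition), site 18 (T→C, transition), site 21 (G→C, transversion), site 28 (T→C, transition).
Of the 7 differences, 5 transitions and 2 transversions, so the answer is 5.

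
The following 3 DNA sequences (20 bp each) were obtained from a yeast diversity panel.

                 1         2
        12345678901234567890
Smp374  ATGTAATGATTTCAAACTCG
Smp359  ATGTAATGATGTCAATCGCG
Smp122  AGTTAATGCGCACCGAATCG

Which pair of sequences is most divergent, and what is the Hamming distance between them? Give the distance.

Pairwise Hamming distances:
  Smp374 vs Smp359: 3
  Smp374 vs Smp122: 9
  Smp359 vs Smp122: 11
The largest is 11, between Smp359 and Smp122.

11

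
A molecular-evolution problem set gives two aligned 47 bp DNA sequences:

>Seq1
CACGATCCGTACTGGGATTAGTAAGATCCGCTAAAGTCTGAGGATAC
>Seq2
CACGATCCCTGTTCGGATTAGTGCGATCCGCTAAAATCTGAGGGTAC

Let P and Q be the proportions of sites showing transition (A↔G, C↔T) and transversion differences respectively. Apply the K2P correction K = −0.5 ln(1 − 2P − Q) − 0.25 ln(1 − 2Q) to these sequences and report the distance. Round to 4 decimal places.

The sequences differ at positions 9 (G/C, transversion), 11 (A/G, transition), 12 (C/T, transition), 14 (G/C, transversion), 23 (A/G, transition), 24 (A/C, transversion), 36 (G/A, transition), 44 (A/G, transition).
Of the 8 differences, 5 transitions and 3 transversions over 47 sites: P = 5/47 = 0.106383, Q = 3/47 = 0.063830.
d = −0.5·ln(0.723404) − 0.25·ln(0.872340) = −0.5·(-0.323787) − 0.25·(-0.136576) = 0.1960.

0.1960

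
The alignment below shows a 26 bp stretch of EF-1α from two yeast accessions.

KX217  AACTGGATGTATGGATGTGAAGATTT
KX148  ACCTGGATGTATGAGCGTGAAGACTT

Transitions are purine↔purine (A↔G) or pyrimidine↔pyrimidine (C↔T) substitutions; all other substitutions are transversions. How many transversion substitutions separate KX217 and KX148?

1

Mismatches occur at site 2 (A→C, transversion), site 14 (G→A, transition), site 15 (A→G, transition), site 16 (T→C, transition), site 24 (T→C, transition).
Of the 5 differences, 4 transitions and 1 transversion, so the answer is 1.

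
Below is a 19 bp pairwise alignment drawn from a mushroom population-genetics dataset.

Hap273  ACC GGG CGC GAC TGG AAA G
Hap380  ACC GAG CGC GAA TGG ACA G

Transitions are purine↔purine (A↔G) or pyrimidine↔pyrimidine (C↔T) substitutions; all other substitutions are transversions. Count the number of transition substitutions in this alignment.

1

The sequences differ at positions 5 (G/A, transition), 12 (C/A, transversion), 17 (A/C, transversion).
Of the 3 differences, 1 transition and 2 transversions, so the answer is 1.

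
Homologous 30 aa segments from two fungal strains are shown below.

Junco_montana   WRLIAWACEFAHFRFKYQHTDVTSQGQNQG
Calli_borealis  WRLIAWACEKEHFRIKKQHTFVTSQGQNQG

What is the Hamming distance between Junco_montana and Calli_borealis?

The sequences differ at positions 10 (F/K), 11 (A/E), 15 (F/I), 17 (Y/K), 21 (D/F).
That gives 5 mismatches out of 30 aligned sites, so the Hamming distance is 5.

5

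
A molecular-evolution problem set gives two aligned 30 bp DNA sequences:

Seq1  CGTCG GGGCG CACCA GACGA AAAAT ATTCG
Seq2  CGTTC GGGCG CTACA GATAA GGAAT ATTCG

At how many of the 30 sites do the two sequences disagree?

8

Mismatches occur at site 4 (C↔T), site 5 (G↔C), site 12 (A↔T), site 13 (C↔A), site 18 (C↔T), site 19 (G↔A), site 21 (A↔G), site 22 (A↔G).
That gives 8 mismatches out of 30 aligned sites, so the Hamming distance is 8.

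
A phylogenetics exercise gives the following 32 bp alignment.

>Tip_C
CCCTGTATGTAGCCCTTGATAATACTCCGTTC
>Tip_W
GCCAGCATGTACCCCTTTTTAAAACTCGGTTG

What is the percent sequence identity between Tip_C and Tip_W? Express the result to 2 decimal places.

71.88%

The sequences differ at positions 1 (C/G), 4 (T/A), 6 (T/C), 12 (G/C), 18 (G/T), 19 (A/T), 23 (T/A), 28 (C/G), 32 (C/G).
23 of the 32 sites match, so the percent identity is 23/32 × 100 = 71.88%.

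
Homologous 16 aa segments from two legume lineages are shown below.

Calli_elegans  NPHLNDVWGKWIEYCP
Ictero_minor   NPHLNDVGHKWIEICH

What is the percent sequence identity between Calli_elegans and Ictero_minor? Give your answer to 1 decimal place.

Differing sites — 8:W/G; 9:G/H; 14:Y/I; 16:P/H.
12 of the 16 sites match, so the percent identity is 12/16 × 100 = 75.0%.

75.0%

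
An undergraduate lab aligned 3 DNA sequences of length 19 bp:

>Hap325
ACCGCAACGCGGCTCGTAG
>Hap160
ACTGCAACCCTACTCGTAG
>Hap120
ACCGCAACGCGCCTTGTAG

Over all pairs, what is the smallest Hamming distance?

Pairwise Hamming distances:
  Hap325 vs Hap160: 4
  Hap325 vs Hap120: 2
  Hap160 vs Hap120: 5
The smallest is 2, between Hap325 and Hap120.

2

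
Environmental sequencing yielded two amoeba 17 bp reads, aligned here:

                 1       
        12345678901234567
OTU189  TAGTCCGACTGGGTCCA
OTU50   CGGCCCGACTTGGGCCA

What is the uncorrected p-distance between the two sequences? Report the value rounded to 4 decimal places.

Mismatches occur at site 1 (T↔C), site 2 (A↔G), site 4 (T↔C), site 11 (G↔T), site 14 (T↔G).
There are 5 differences over 17 sites, so p = 5/17 = 0.2941.

0.2941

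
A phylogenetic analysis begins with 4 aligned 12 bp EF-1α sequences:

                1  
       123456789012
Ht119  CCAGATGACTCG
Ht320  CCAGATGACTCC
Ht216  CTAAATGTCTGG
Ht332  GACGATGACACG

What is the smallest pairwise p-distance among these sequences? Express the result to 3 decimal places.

Pairwise Hamming distances:
  Ht119 vs Ht320: 1
  Ht119 vs Ht216: 4
  Ht119 vs Ht332: 4
  Ht320 vs Ht216: 5
  Ht320 vs Ht332: 5
  Ht216 vs Ht332: 7
The smallest is 1 mismatch, between Ht119 and Ht320; p = 1/12 = 0.083.

0.083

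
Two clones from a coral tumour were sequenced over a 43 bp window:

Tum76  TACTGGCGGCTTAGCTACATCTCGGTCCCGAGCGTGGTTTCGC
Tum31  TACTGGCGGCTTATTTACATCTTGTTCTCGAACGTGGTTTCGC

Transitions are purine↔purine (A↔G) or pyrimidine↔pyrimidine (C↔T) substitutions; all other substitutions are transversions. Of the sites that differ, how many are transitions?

Mismatches occur at site 14 (G/T, transversion), site 15 (C/T, transition), site 23 (C/T, transition), site 25 (G/T, transversion), site 28 (C/T, transition), site 32 (G/A, transition).
Of the 6 differences, 4 transitions and 2 transversions, so the answer is 4.

4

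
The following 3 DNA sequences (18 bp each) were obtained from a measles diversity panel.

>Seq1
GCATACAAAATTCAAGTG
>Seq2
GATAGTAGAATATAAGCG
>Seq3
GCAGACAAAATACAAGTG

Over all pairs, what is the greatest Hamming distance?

9

Pairwise Hamming distances:
  Seq1 vs Seq2: 9
  Seq1 vs Seq3: 2
  Seq2 vs Seq3: 8
The largest is 9, between Seq1 and Seq2.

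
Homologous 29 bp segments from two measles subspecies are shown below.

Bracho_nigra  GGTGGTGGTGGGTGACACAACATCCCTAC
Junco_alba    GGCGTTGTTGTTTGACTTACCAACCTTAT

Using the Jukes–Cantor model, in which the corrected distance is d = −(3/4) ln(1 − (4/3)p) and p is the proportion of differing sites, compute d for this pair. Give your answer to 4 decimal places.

0.5285

Differing sites — 3:T/C; 5:G/T; 8:G/T; 11:G/T; 12:G/T; 17:A/T; 18:C/T; 20:A/C; 23:T/A; 26:C/T; 29:C/T.
p = 11/29 = 0.379310.
d = −0.75 · ln(1 − (4/3)·0.379310) = −0.75 · ln(0.494253) = −0.75 · (-0.704708) = 0.5285.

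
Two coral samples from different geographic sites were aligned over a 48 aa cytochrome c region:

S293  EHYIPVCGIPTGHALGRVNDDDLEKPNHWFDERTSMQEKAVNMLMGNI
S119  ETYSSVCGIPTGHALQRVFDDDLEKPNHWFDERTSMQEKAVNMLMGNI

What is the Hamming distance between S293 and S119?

5

The sequences differ at positions 2 (H/T), 4 (I/S), 5 (P/S), 16 (G/Q), 19 (N/F).
That gives 5 mismatches out of 48 aligned sites, so the Hamming distance is 5.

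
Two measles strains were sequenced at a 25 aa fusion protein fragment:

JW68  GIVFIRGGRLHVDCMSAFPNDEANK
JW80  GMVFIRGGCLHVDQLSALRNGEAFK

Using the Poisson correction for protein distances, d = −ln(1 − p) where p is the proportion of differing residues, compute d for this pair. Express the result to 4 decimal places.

0.3857

The sequences differ at positions 2 (I/M), 9 (R/C), 14 (C/Q), 15 (M/L), 18 (F/L), 19 (P/R), 21 (D/G), 24 (N/F).
p = 8/25 = 0.320000.
d = −ln(1 − 0.320000) = −ln(0.680000) = 0.3857.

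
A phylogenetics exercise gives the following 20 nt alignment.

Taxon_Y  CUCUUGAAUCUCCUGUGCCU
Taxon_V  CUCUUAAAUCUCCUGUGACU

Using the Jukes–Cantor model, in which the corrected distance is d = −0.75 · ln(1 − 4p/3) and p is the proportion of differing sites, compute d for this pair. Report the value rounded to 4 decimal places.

0.1073

Mismatches occur at site 6 (G/A), site 18 (C/A).
p = 2/20 = 0.100000.
d = −0.75 · ln(1 − (4/3)·0.100000) = −0.75 · ln(0.866667) = −0.75 · (-0.143100) = 0.1073.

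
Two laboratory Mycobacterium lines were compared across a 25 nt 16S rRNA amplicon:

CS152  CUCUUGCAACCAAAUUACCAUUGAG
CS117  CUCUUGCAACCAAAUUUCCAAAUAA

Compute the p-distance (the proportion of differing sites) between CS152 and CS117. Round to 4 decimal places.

Mismatches occur at site 17 (A→U), site 21 (U→A), site 22 (U→A), site 23 (G→U), site 25 (G→A).
There are 5 differences over 25 sites, so p = 5/25 = 0.2000.

0.2000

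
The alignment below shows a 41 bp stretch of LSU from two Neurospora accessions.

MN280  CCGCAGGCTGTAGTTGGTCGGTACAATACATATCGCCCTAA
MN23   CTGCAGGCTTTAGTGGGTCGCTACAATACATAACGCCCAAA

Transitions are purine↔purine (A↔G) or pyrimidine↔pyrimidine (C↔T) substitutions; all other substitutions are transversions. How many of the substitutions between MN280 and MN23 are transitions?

Mismatches occur at site 2 (C↔T, transition), site 10 (G↔T, transversion), site 15 (T↔G, transversion), site 21 (G↔C, transversion), site 33 (T↔A, transversion), site 39 (T↔A, transversion).
Of the 6 differences, 1 transition and 5 transversions, so the answer is 1.

1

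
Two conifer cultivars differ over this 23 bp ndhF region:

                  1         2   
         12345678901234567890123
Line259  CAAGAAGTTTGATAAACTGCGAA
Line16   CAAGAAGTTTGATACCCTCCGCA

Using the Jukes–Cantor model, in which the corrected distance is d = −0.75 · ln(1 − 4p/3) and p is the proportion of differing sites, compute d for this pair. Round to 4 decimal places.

The sequences differ at positions 15 (A/C), 16 (A/C), 19 (G/C), 22 (A/C).
p = 4/23 = 0.173913.
d = −0.75 · ln(1 − (4/3)·0.173913) = −0.75 · ln(0.768116) = −0.75 · (-0.263815) = 0.1979.

0.1979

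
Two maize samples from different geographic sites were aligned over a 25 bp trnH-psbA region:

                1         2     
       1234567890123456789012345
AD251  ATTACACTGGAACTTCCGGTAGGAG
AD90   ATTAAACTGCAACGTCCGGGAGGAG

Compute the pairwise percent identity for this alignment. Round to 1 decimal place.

Differing sites — 5:C/A; 10:G/C; 14:T/G; 20:T/G.
21 of the 25 sites match, so the percent identity is 21/25 × 100 = 84.0%.

84.0%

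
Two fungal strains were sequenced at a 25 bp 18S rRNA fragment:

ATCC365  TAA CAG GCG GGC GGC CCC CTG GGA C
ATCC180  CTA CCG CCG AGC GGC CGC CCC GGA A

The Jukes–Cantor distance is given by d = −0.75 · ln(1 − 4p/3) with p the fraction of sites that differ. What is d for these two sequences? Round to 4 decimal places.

0.4904

The sequences differ at positions 1 (T/C), 2 (A/T), 5 (A/C), 7 (G/C), 10 (G/A), 17 (C/G), 20 (T/C), 21 (G/C), 25 (C/A).
p = 9/25 = 0.360000.
d = −0.75 · ln(1 − (4/3)·0.360000) = −0.75 · ln(0.520000) = −0.75 · (-0.653926) = 0.4904.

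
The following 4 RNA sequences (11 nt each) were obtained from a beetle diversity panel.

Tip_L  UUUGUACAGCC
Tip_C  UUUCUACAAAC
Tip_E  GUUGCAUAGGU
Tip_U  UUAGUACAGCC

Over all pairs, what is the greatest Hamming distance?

Pairwise Hamming distances:
  Tip_L vs Tip_C: 3
  Tip_L vs Tip_E: 5
  Tip_L vs Tip_U: 1
  Tip_C vs Tip_E: 7
  Tip_C vs Tip_U: 4
  Tip_E vs Tip_U: 6
The largest is 7, between Tip_C and Tip_E.

7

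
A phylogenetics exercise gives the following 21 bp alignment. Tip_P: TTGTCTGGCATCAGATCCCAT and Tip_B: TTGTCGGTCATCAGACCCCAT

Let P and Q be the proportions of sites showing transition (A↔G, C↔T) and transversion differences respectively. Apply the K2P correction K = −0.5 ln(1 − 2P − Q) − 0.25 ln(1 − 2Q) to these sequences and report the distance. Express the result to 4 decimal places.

Mismatches occur at site 6 (T↔G, transversion), site 8 (G↔T, transversion), site 16 (T↔C, transition).
Of the 3 differences, 1 transition and 2 transversions over 21 sites: P = 1/21 = 0.047619, Q = 2/21 = 0.095238.
d = −0.5·ln(0.809524) − 0.25·ln(0.809524) = −0.5·(-0.211309) − 0.25·(-0.211309) = 0.1585.

0.1585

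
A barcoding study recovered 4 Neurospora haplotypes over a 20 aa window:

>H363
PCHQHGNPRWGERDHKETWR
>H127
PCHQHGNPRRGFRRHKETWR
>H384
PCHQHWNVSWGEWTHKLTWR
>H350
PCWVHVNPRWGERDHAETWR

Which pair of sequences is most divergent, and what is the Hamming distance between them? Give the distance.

9

Pairwise Hamming distances:
  H363 vs H127: 3
  H363 vs H384: 6
  H363 vs H350: 4
  H127 vs H384: 8
  H127 vs H350: 7
  H384 vs H350: 9
The largest is 9, between H384 and H350.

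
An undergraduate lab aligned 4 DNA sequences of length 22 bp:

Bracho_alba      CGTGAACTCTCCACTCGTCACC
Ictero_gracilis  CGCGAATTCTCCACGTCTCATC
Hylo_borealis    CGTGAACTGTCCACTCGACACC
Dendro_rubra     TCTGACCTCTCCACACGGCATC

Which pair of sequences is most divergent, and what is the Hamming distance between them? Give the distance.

Pairwise Hamming distances:
  Bracho_alba vs Ictero_gracilis: 6
  Bracho_alba vs Hylo_borealis: 2
  Bracho_alba vs Dendro_rubra: 6
  Ictero_gracilis vs Hylo_borealis: 8
  Ictero_gracilis vs Dendro_rubra: 9
  Hylo_borealis vs Dendro_rubra: 7
The largest is 9, between Ictero_gracilis and Dendro_rubra.

9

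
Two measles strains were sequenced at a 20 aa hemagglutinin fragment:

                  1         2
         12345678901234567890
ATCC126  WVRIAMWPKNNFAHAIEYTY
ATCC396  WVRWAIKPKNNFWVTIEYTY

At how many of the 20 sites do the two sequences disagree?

Mismatches occur at site 4 (I→W), site 6 (M→I), site 7 (W→K), site 13 (A→W), site 14 (H→V), site 15 (A→T).
That gives 6 mismatches out of 20 aligned sites, so the Hamming distance is 6.

6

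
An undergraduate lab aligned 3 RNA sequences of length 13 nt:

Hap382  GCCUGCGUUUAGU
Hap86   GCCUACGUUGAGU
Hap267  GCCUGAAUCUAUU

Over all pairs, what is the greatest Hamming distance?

Pairwise Hamming distances:
  Hap382 vs Hap86: 2
  Hap382 vs Hap267: 4
  Hap86 vs Hap267: 6
The largest is 6, between Hap86 and Hap267.

6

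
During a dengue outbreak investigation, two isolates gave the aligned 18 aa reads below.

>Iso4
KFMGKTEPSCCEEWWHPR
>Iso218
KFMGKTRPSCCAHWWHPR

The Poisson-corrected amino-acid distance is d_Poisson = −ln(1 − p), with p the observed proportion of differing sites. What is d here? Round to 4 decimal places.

0.1823

Mismatches occur at site 7 (E/R), site 12 (E/A), site 13 (E/H).
p = 3/18 = 0.166667.
d = −ln(1 − 0.166667) = −ln(0.833333) = 0.1823.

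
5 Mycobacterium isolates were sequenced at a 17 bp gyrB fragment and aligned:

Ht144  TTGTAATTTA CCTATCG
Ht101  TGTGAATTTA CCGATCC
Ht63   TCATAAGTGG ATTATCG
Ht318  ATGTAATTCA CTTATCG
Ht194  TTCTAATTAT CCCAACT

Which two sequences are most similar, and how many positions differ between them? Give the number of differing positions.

3

Pairwise Hamming distances:
  Ht144 vs Ht101: 5
  Ht144 vs Ht63: 7
  Ht144 vs Ht318: 3
  Ht144 vs Ht194: 6
  Ht101 vs Ht63: 10
  Ht101 vs Ht318: 8
  Ht101 vs Ht194: 8
  Ht63 vs Ht318: 7
  Ht63 vs Ht194: 10
  Ht318 vs Ht194: 8
The smallest is 3, between Ht144 and Ht318.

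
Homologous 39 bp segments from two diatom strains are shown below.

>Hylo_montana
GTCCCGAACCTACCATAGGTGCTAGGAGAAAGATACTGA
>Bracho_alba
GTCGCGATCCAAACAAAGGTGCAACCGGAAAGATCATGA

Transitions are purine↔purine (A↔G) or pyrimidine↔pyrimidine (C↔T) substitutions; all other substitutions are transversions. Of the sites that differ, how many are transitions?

The sequences differ at positions 4 (C/G, transversion), 8 (A/T, transversion), 11 (T/A, transversion), 13 (C/A, transversion), 16 (T/A, transversion), 23 (T/A, transversion), 25 (G/C, transversion), 26 (G/C, transversion), 27 (A/G, transition), 35 (A/C, transversion), 36 (C/A, transversion).
Of the 11 differences, 1 transition and 10 transversions, so the answer is 1.

1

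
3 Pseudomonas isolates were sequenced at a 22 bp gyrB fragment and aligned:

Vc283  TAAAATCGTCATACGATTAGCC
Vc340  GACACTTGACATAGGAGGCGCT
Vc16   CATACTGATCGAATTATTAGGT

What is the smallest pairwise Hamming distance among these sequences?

Pairwise Hamming distances:
  Vc283 vs Vc340: 10
  Vc283 vs Vc16: 11
  Vc340 vs Vc16: 13
The smallest is 10, between Vc283 and Vc340.

10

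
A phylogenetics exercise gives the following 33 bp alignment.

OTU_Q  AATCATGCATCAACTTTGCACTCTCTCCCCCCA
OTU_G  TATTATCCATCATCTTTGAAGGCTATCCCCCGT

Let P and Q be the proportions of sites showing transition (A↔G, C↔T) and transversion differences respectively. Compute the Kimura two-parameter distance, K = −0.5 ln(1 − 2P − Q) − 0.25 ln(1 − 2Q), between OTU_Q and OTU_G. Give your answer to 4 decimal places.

Differing sites — 1:A/T (Tv); 4:C/T (Ti); 7:G/C (Tv); 13:A/T (Tv); 19:C/A (Tv); 21:C/G (Tv); 22:T/G (Tv); 25:C/A (Tv); 32:C/G (Tv); 33:A/T (Tv).
Of the 10 differences, 1 transition and 9 transversions over 33 sites: P = 1/33 = 0.030303, Q = 9/33 = 0.272727.
d = −0.5·ln(0.666667) − 0.25·ln(0.454546) = −0.5·(-0.405465) − 0.25·(-0.788456) = 0.3998.

0.3998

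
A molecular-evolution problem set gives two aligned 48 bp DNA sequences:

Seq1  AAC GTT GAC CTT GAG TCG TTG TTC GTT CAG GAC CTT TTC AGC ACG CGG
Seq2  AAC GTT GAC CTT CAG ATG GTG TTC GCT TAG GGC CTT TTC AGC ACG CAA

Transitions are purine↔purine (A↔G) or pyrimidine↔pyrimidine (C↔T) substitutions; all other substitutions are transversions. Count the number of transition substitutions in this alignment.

6

Differing sites — 13:G/C (Tv); 16:T/A (Tv); 17:C/T (Ti); 19:T/G (Tv); 26:T/C (Ti); 28:C/T (Ti); 32:A/G (Ti); 47:G/A (Ti); 48:G/A (Ti).
Of the 9 differences, 6 transitions and 3 transversions, so the answer is 6.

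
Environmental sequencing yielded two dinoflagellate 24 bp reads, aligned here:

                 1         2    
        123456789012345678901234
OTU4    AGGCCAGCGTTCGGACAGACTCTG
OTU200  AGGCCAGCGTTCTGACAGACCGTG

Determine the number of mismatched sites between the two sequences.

3

Differing sites — 13:G/T; 21:T/C; 22:C/G.
That gives 3 mismatches out of 24 aligned sites, so the Hamming distance is 3.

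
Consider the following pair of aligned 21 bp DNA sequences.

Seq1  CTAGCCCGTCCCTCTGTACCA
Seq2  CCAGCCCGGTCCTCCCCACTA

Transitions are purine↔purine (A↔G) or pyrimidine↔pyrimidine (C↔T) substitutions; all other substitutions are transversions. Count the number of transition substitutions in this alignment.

5

Differing sites — 2:T/C (Ti); 9:T/G (Tv); 10:C/T (Ti); 15:T/C (Ti); 16:G/C (Tv); 17:T/C (Ti); 20:C/T (Ti).
Of the 7 differences, 5 transitions and 2 transversions, so the answer is 5.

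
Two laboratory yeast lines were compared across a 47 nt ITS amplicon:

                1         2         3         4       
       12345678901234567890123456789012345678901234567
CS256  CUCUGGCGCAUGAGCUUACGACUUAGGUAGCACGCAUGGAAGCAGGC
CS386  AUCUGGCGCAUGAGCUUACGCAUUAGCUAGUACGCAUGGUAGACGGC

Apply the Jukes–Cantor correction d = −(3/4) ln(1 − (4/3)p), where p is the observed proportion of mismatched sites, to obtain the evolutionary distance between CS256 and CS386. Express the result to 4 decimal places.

Differing sites — 1:C/A; 21:A/C; 22:C/A; 27:G/C; 31:C/U; 40:A/U; 43:C/A; 44:A/C.
p = 8/47 = 0.170213.
d = −0.75 · ln(1 − (4/3)·0.170213) = −0.75 · ln(0.773049) = −0.75 · (-0.257413) = 0.1931.

0.1931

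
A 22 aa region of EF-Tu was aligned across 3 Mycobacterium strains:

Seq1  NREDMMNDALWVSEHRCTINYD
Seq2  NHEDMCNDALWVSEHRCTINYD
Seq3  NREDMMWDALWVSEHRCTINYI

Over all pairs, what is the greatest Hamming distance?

Pairwise Hamming distances:
  Seq1 vs Seq2: 2
  Seq1 vs Seq3: 2
  Seq2 vs Seq3: 4
The largest is 4, between Seq2 and Seq3.

4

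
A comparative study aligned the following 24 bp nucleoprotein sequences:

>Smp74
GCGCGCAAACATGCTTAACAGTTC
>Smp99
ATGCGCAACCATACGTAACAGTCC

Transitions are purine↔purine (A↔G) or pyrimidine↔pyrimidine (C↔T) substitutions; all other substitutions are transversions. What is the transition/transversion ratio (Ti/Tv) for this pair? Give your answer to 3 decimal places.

The sequences differ at positions 1 (G/A, transition), 2 (C/T, transition), 9 (A/C, transversion), 13 (G/A, transition), 15 (T/G, transversion), 23 (T/C, transition).
Of the 6 differences, 4 transitions and 2 transversions, so Ti/Tv = 4/2 = 2.000.

2.000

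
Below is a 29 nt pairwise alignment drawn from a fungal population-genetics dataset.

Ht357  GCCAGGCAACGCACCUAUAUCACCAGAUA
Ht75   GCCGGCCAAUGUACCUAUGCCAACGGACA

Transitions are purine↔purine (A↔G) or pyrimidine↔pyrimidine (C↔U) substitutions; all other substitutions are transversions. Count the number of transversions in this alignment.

2

Mismatches occur at site 4 (A/G, transition), site 6 (G/C, transversion), site 10 (C/U, transition), site 12 (C/U, transition), site 19 (A/G, transition), site 20 (U/C, transition), site 23 (C/A, transversion), site 25 (A/G, transition), site 28 (U/C, transition).
Of the 9 differences, 7 transitions and 2 transversions, so the answer is 2.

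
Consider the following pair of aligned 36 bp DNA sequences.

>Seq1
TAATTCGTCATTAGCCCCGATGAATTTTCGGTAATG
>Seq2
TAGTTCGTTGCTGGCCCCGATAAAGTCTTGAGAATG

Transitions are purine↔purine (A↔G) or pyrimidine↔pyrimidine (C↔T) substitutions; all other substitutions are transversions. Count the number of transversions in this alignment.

2

Differing sites — 3:A/G (Ti); 9:C/T (Ti); 10:A/G (Ti); 11:T/C (Ti); 13:A/G (Ti); 22:G/A (Ti); 25:T/G (Tv); 27:T/C (Ti); 29:C/T (Ti); 31:G/A (Ti); 32:T/G (Tv).
Of the 11 differences, 9 transitions and 2 transversions, so the answer is 2.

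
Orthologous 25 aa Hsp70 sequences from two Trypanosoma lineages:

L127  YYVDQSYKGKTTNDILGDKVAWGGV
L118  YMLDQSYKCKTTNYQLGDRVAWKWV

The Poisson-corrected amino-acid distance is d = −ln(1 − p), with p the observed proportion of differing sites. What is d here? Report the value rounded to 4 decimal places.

0.3857

Differing sites — 2:Y/M; 3:V/L; 9:G/C; 14:D/Y; 15:I/Q; 19:K/R; 23:G/K; 24:G/W.
p = 8/25 = 0.320000.
d = −ln(1 − 0.320000) = −ln(0.680000) = 0.3857.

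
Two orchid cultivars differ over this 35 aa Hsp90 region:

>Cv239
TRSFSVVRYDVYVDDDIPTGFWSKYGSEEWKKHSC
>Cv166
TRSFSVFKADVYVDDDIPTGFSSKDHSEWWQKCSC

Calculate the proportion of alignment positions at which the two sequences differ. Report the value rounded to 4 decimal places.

Mismatches occur at site 7 (V/F), site 8 (R/K), site 9 (Y/A), site 22 (W/S), site 25 (Y/D), site 26 (G/H), site 29 (E/W), site 31 (K/Q), site 33 (H/C).
There are 9 differences over 35 sites, so p = 9/35 = 0.2571.

0.2571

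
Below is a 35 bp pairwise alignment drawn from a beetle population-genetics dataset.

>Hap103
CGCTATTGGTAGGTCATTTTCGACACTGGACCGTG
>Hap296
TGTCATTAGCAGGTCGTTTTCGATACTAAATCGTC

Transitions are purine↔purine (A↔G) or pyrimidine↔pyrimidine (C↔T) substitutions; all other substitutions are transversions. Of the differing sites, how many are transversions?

1

Differing sites — 1:C/T (Ti); 3:C/T (Ti); 4:T/C (Ti); 8:G/A (Ti); 10:T/C (Ti); 16:A/G (Ti); 24:C/T (Ti); 28:G/A (Ti); 29:G/A (Ti); 31:C/T (Ti); 35:G/C (Tv).
Of the 11 differences, 10 transitions and 1 transversion, so the answer is 1.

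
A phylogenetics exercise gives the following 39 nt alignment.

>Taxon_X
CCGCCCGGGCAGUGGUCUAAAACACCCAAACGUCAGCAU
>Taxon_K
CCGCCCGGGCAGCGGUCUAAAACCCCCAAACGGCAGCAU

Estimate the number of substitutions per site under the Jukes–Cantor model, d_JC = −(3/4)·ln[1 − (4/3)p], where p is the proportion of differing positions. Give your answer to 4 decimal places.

Mismatches occur at site 13 (U→C), site 24 (A→C), site 33 (U→G).
p = 3/39 = 0.076923.
d = −0.75 · ln(1 − (4/3)·0.076923) = −0.75 · ln(0.897436) = −0.75 · (-0.108213) = 0.0812.

0.0812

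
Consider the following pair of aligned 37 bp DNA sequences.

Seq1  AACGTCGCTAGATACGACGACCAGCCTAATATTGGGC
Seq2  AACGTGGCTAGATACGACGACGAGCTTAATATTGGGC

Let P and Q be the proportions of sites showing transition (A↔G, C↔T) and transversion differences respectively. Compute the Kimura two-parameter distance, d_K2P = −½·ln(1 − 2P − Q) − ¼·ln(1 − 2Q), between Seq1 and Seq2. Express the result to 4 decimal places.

The sequences differ at positions 6 (C/G, transversion), 22 (C/G, transversion), 26 (C/T, transition).
Of the 3 differences, 1 transition and 2 transversions over 37 sites: P = 1/37 = 0.027027, Q = 2/37 = 0.054054.
d = −0.5·ln(0.891892) − 0.25·ln(0.891892) = −0.5·(-0.114410) − 0.25·(-0.114410) = 0.0858.

0.0858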